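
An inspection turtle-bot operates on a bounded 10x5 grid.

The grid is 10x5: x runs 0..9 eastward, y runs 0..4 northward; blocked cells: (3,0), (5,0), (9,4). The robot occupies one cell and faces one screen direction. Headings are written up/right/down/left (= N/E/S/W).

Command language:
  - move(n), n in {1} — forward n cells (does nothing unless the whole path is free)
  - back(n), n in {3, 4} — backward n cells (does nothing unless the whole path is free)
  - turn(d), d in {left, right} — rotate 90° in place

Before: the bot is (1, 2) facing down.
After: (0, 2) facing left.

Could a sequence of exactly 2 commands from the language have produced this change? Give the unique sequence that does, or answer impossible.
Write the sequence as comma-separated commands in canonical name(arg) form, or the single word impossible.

turn(right), move(1)

key: position moved to (0,2) AND the heading swung to W — translation plus rotation needed
begin: (1, 2) facing down
step 1 (turn(right)): (1, 2) facing left
step 2 (move(1)): (0, 2) facing left
uniquely the one of 25 2-step routes that fits.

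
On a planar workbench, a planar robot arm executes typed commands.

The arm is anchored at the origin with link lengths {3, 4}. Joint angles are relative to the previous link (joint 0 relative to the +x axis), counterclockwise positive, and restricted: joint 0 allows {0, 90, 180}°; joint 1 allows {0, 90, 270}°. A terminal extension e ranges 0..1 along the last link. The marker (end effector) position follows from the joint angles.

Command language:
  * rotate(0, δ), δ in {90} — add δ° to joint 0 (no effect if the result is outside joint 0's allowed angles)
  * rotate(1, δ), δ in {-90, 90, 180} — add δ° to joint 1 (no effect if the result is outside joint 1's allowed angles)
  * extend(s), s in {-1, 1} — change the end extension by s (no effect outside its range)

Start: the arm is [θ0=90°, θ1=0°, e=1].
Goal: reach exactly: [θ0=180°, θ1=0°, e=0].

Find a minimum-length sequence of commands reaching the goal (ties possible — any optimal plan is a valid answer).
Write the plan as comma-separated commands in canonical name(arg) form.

begin: [θ0=90°, θ1=0°, e=1]
step 1 (extend(-1)): [θ0=90°, θ1=0°, e=0]
step 2 (rotate(0, 90)): [θ0=180°, θ1=0°, e=0]
minimal: 2 command(s), checked below 2.

extend(-1), rotate(0, 90)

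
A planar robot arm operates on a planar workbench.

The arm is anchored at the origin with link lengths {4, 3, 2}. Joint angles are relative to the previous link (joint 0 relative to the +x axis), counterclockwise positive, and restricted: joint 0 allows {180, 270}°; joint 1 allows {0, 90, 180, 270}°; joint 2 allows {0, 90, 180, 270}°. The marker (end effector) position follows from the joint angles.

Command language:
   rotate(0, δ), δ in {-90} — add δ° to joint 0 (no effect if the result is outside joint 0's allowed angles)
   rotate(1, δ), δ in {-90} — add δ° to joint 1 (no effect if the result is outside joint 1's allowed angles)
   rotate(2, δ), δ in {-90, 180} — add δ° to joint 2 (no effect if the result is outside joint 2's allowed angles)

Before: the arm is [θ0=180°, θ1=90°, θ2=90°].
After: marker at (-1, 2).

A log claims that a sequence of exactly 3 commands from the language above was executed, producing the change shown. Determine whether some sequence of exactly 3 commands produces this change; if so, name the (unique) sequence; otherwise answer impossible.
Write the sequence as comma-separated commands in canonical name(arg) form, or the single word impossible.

begin: [θ0=180°, θ1=90°, θ2=90°]
[1] after rotate(1, -90): [θ0=180°, θ1=0°, θ2=90°]
[2] after rotate(1, -90): [θ0=180°, θ1=270°, θ2=90°]
[3] after rotate(1, -90): [θ0=180°, θ1=180°, θ2=90°]
uniquely the one of 64 3-step routes that fits.

rotate(1, -90), rotate(1, -90), rotate(1, -90)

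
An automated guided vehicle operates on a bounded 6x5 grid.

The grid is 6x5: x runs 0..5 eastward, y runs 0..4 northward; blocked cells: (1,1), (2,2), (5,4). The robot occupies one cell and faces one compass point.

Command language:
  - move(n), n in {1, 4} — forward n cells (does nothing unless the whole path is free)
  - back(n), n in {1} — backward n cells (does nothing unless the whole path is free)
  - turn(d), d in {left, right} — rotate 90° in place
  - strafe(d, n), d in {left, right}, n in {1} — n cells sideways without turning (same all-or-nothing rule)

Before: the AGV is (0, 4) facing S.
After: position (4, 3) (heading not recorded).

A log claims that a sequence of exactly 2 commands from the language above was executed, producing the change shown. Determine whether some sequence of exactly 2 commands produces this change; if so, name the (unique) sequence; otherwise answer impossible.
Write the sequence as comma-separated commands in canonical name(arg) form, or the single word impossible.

impossible

every 2-command combo misses the target.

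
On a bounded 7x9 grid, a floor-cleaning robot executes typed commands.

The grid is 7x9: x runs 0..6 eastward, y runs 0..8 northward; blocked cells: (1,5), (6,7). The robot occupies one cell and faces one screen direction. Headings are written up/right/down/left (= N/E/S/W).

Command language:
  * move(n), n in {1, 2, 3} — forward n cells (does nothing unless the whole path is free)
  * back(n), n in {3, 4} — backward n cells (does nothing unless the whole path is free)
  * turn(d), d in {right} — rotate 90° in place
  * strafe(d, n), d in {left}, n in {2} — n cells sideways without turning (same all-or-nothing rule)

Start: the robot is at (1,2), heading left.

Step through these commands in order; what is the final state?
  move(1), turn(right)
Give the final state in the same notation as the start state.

from: at (1,2), heading left
[1] after move(1): at (0,2), heading left
[2] after turn(right): at (0,2), heading up

at (0,2), heading up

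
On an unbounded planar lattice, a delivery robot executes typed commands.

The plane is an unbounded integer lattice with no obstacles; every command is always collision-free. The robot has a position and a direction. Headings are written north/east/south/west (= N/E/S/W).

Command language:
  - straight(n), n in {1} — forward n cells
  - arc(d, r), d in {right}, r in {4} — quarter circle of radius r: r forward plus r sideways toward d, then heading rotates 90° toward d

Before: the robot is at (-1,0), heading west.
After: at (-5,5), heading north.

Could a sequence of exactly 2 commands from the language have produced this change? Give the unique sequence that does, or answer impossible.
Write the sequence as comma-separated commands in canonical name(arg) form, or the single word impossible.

arc(right, 4), straight(1)

key: position moved to (-5,5) AND the heading swung to N — translation plus rotation needed
start: at (-1,0), heading west
step 1 (arc(right, 4)): at (-5,4), heading north
step 2 (straight(1)): at (-5,5), heading north
uniquely the one of 4 2-step routes that fits.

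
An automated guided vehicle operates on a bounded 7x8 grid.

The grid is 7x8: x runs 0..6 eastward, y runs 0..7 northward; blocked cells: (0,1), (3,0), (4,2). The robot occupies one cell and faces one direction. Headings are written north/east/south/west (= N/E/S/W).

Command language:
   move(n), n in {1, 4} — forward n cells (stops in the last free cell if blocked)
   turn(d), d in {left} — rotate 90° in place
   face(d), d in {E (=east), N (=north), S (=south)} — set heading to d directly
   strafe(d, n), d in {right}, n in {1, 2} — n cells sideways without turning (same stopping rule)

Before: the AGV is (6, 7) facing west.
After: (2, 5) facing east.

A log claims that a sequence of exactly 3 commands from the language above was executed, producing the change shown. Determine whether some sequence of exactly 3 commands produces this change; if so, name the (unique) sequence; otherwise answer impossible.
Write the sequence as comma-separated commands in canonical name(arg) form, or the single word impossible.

move(4), face(E), strafe(right, 2)

key: order matters: swapping move(4) and strafe(right, 2) lands elsewhere
t0: (6, 7) facing west
step 1 (move(4)): (2, 7) facing west
step 2 (face(E)): (2, 7) facing east
step 3 (strafe(right, 2)): (2, 5) facing east
no rival 3-sequence matches.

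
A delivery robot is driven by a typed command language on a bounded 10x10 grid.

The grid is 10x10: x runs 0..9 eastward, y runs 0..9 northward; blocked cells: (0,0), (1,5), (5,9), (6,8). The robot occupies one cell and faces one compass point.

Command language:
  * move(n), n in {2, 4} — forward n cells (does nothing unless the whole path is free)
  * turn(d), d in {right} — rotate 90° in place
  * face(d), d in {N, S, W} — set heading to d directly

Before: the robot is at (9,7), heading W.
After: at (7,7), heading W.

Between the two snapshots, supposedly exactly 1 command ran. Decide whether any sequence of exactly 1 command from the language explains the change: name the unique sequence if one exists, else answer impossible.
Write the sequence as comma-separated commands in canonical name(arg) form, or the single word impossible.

move(2)

key: still facing W — the one step turns nothing
start: at (9,7), heading W
1. move(2) → at (7,7), heading W
no other 1-command option fits: unique.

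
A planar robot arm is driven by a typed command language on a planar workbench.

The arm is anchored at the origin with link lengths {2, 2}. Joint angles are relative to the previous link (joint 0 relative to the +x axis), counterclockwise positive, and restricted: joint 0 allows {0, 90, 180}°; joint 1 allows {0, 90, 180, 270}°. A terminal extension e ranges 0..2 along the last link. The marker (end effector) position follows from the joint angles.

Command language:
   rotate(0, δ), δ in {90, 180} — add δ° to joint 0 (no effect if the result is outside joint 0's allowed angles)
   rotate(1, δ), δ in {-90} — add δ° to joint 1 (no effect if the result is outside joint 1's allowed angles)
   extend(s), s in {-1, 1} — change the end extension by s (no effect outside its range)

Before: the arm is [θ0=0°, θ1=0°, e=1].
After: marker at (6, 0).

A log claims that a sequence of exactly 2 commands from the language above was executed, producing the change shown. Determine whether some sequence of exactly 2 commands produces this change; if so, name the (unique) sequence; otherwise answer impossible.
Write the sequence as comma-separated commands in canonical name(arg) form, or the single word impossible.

t0: [θ0=0°, θ1=0°, e=1]
t=1 extend(1) ⇒ [θ0=0°, θ1=0°, e=2]
t=2 extend(1) ⇒ [θ0=0°, θ1=0°, e=2]
no other 2-command option fits: unique.

extend(1), extend(1)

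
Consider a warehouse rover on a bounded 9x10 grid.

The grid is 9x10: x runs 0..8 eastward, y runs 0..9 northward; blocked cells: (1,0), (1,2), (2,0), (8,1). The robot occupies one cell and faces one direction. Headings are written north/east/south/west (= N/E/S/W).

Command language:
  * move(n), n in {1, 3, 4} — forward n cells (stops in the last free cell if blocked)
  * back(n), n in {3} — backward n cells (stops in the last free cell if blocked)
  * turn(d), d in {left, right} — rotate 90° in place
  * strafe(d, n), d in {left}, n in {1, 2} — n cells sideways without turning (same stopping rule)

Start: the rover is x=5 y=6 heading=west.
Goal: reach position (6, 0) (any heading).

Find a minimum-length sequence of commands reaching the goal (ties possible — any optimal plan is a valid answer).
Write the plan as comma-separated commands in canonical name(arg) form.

begin: x=5 y=6 heading=west
[1] after turn(left): x=5 y=6 heading=south
[2] after move(3): x=5 y=3 heading=south
[3] after move(3): x=5 y=0 heading=south
[4] after strafe(left, 1): x=6 y=0 heading=south
shorter routes all fall short; 4 is best.

turn(left), move(3), move(3), strafe(left, 1)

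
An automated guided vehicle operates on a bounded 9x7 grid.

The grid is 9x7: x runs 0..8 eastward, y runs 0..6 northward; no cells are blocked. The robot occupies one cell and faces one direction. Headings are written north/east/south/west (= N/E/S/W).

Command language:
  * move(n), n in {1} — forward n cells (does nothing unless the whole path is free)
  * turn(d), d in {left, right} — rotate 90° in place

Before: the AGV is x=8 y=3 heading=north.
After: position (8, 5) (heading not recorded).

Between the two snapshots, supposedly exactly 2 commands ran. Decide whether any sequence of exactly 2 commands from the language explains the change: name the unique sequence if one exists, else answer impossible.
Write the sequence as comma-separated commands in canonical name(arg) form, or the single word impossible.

initial: x=8 y=3 heading=north
t=1 move(1) ⇒ x=8 y=4 heading=north
t=2 move(1) ⇒ x=8 y=5 heading=north
uniquely the one of 9 2-step routes that fits.

move(1), move(1)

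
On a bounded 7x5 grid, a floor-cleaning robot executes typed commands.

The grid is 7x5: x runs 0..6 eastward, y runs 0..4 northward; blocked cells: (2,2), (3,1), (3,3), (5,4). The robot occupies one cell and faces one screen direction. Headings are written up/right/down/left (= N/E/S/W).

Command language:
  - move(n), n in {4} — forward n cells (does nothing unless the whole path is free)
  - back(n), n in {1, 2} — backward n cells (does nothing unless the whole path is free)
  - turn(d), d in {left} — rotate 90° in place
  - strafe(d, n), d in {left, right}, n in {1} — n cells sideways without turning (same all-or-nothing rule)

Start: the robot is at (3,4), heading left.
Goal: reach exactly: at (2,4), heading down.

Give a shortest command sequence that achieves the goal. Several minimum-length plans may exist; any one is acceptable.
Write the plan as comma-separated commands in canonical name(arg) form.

turn(left), strafe(right, 1)

t0: at (3,4), heading left
t=1 turn(left) ⇒ at (3,4), heading down
t=2 strafe(right, 1) ⇒ at (2,4), heading down
nothing shorter than 2 reaches the goal.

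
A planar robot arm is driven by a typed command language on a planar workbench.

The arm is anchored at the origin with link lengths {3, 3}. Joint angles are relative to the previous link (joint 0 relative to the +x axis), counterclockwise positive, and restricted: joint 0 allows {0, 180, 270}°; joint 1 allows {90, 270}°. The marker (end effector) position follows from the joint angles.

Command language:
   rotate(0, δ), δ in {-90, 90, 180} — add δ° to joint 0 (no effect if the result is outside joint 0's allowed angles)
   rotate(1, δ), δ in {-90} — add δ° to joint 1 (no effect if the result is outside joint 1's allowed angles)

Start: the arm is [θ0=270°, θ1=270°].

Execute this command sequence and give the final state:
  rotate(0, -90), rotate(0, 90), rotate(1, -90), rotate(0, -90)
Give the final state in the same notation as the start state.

[θ0=180°, θ1=270°]

from: [θ0=270°, θ1=270°]
step 1 (rotate(0, -90)): [θ0=180°, θ1=270°]
step 2 (rotate(0, 90)): [θ0=270°, θ1=270°]
step 3 (rotate(1, -90)): [θ0=270°, θ1=270°]
step 4 (rotate(0, -90)): [θ0=180°, θ1=270°]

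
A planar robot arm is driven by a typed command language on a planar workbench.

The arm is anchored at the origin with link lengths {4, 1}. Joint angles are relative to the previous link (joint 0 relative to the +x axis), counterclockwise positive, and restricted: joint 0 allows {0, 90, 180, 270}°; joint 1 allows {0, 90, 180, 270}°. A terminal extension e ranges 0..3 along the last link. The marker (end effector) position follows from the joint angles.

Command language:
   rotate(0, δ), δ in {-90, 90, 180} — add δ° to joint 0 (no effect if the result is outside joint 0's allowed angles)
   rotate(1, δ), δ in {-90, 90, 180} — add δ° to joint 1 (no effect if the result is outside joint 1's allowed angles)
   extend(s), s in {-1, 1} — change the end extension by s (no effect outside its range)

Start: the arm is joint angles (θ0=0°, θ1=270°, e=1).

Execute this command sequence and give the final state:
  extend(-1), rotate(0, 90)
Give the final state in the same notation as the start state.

t0: joint angles (θ0=0°, θ1=270°, e=1)
t=1 extend(-1) ⇒ joint angles (θ0=0°, θ1=270°, e=0)
t=2 rotate(0, 90) ⇒ joint angles (θ0=90°, θ1=270°, e=0)

joint angles (θ0=90°, θ1=270°, e=0)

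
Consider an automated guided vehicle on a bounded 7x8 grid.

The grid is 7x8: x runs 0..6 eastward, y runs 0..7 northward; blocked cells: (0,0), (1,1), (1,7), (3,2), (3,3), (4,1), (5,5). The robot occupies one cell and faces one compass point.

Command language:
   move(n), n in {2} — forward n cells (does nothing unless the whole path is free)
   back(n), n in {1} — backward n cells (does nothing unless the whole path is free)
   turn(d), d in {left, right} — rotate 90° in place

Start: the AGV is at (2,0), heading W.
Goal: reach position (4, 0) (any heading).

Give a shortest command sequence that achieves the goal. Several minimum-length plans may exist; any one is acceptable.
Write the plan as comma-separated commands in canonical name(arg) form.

back(1), back(1)

start: at (2,0), heading W
1. back(1) → at (3,0), heading W
2. back(1) → at (4,0), heading W
nothing shorter than 2 reaches the goal.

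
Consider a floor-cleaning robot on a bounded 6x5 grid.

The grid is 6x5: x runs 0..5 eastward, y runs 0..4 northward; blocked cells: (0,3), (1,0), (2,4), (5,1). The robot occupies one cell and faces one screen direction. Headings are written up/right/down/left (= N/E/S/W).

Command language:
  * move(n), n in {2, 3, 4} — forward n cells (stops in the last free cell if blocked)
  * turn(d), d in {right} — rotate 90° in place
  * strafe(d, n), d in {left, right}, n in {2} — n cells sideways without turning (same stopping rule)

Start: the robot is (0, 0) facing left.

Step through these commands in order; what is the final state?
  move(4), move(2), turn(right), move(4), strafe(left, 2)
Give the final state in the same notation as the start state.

start: (0, 0) facing left
step 1 (move(4)): (0, 0) facing left
step 2 (move(2)): (0, 0) facing left
step 3 (turn(right)): (0, 0) facing up
step 4 (move(4)): (0, 2) facing up
step 5 (strafe(left, 2)): (0, 2) facing up

(0, 2) facing up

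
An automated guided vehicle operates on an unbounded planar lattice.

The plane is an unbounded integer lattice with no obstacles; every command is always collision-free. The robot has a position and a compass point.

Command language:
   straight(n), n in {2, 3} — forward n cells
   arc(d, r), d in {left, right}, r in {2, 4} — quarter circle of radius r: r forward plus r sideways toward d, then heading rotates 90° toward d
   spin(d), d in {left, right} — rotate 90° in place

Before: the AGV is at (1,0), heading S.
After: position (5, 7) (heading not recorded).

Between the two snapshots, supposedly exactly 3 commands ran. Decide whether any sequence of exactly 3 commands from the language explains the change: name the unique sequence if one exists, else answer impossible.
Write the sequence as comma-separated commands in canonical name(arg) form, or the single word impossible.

spin(left), arc(left, 4), straight(3)

key: order matters: swapping spin(left) and straight(3) lands elsewhere
initial: at (1,0), heading S
step 1 (spin(left)): at (1,0), heading E
step 2 (arc(left, 4)): at (5,4), heading N
step 3 (straight(3)): at (5,7), heading N
uniquely the one of 512 3-step routes that fits.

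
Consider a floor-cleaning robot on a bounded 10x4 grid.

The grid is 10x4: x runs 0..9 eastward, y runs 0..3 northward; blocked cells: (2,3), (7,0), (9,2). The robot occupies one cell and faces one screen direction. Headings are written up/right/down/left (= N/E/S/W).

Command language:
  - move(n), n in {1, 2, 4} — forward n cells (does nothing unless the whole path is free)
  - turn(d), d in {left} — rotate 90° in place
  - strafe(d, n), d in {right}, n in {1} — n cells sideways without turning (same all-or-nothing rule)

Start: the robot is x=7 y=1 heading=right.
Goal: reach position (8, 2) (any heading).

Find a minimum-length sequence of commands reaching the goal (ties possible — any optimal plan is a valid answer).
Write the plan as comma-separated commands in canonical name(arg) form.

move(1), turn(left), move(1)

start: x=7 y=1 heading=right
1. move(1) → x=8 y=1 heading=right
2. turn(left) → x=8 y=1 heading=up
3. move(1) → x=8 y=2 heading=up
no 2-step plan works, so 3 is optimal.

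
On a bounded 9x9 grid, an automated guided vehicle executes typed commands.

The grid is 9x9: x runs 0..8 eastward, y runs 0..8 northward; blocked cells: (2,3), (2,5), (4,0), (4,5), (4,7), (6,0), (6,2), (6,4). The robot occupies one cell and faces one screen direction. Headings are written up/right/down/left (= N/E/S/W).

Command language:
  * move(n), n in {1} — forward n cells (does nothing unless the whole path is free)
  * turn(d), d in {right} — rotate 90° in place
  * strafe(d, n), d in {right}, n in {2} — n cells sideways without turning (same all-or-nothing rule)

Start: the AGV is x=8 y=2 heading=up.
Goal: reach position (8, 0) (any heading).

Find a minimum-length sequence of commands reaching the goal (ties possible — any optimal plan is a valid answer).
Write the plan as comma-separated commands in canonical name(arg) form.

initial: x=8 y=2 heading=up
step 1 (turn(right)): x=8 y=2 heading=right
step 2 (strafe(right, 2)): x=8 y=0 heading=right
nothing shorter than 2 reaches the goal.

turn(right), strafe(right, 2)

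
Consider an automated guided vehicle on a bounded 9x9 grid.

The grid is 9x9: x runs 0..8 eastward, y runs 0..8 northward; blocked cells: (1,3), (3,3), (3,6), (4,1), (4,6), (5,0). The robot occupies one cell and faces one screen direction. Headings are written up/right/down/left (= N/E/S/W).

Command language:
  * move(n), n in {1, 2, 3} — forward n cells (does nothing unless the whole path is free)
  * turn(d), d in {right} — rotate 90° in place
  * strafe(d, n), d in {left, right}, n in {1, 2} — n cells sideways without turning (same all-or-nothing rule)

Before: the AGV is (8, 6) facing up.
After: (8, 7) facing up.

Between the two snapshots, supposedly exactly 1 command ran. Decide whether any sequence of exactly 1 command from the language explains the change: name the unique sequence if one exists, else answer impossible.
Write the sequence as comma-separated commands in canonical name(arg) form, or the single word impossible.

move(1)

key: still facing N — the one step turns nothing
initial: (8, 6) facing up
step 1 (move(1)): (8, 7) facing up
all 8 alternatives checked — unique.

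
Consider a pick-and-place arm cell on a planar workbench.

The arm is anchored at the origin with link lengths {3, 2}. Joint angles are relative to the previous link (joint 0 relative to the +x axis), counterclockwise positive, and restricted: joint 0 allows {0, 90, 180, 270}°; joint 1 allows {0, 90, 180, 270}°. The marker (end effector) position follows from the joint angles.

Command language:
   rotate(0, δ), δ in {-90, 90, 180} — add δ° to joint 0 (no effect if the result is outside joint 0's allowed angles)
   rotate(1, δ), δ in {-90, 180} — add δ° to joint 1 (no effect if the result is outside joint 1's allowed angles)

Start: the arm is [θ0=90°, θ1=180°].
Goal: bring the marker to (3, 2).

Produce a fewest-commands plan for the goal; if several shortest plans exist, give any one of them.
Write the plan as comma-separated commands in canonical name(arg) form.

initial: [θ0=90°, θ1=180°]
1. rotate(0, -90) → [θ0=0°, θ1=180°]
2. rotate(1, -90) → [θ0=0°, θ1=90°]
nothing shorter than 2 reaches the goal.

rotate(0, -90), rotate(1, -90)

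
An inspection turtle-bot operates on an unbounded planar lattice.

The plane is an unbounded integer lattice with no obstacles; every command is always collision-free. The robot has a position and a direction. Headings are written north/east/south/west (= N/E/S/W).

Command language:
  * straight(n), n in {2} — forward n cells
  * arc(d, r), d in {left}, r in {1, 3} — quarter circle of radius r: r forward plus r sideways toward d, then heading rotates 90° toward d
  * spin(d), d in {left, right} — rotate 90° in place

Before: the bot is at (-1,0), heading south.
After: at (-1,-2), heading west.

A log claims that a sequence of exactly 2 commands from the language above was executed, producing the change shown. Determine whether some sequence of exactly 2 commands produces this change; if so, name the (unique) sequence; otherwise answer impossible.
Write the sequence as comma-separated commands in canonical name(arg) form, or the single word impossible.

key: order matters: swapping straight(2) and spin(right) lands elsewhere
from: at (-1,0), heading south
t=1 straight(2) ⇒ at (-1,-2), heading south
t=2 spin(right) ⇒ at (-1,-2), heading west
all 25 alternatives checked — unique.

straight(2), spin(right)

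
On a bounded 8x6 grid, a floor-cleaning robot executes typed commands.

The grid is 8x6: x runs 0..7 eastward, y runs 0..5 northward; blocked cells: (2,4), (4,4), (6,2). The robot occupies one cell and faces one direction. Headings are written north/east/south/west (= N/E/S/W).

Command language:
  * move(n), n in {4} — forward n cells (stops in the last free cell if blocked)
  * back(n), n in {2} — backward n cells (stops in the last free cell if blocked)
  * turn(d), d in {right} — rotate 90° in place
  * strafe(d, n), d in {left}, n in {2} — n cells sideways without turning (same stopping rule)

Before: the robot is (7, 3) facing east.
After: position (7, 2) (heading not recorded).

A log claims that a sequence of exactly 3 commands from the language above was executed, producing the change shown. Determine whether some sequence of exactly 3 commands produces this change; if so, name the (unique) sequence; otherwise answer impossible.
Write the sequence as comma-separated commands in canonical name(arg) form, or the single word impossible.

turn(right), move(4), back(2)

key: running back(2) before turn(right) would end elsewhere — order is forced
t0: (7, 3) facing east
t=1 turn(right) ⇒ (7, 3) facing south
t=2 move(4) ⇒ (7, 0) facing south
t=3 back(2) ⇒ (7, 2) facing south
no rival 3-sequence matches.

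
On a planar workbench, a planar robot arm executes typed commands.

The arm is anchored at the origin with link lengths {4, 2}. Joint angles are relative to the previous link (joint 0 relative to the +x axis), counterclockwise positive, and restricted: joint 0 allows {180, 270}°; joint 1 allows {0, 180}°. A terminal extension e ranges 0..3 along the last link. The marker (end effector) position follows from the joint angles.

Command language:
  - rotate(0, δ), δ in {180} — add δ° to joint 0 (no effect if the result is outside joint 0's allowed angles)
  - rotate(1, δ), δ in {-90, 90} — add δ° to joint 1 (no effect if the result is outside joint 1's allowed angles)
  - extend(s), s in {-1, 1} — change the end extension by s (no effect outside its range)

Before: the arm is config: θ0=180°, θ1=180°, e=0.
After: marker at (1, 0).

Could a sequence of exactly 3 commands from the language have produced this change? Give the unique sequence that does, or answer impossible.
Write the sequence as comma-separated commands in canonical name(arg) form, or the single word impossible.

initial: config: θ0=180°, θ1=180°, e=0
1. extend(1) → config: θ0=180°, θ1=180°, e=1
2. extend(1) → config: θ0=180°, θ1=180°, e=2
3. extend(1) → config: θ0=180°, θ1=180°, e=3
no other 3-command option fits: unique.

extend(1), extend(1), extend(1)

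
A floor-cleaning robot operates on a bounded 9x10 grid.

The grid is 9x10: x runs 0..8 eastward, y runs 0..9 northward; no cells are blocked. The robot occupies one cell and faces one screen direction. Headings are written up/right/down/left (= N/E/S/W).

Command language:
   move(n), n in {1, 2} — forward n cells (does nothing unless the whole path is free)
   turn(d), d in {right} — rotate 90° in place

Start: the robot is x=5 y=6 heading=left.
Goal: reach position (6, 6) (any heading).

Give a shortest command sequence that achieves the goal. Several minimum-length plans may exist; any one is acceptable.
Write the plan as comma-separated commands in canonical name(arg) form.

from: x=5 y=6 heading=left
step 1 (turn(right)): x=5 y=6 heading=up
step 2 (turn(right)): x=5 y=6 heading=right
step 3 (move(1)): x=6 y=6 heading=right
no 2-step plan works, so 3 is optimal.

turn(right), turn(right), move(1)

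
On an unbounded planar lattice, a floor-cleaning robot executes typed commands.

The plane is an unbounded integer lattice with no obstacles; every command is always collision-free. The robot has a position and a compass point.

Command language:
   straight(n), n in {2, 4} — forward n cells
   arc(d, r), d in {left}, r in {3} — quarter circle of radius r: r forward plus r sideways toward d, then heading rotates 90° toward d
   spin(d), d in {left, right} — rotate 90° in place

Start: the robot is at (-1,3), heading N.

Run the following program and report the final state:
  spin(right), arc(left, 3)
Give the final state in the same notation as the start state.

at (2,6), heading N

from: at (-1,3), heading N
t=1 spin(right) ⇒ at (-1,3), heading E
t=2 arc(left, 3) ⇒ at (2,6), heading N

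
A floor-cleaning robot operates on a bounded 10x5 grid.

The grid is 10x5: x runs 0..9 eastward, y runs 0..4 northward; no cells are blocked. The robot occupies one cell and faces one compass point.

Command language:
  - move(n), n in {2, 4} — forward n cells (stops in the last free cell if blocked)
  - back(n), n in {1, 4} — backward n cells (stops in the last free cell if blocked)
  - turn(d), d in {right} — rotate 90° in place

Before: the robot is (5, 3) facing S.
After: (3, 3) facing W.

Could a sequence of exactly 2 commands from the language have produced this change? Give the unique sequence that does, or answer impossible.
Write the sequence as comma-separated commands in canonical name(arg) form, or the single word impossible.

key: position moved to (3,3) AND the heading swung to W — translation plus rotation needed
start: (5, 3) facing S
[1] after turn(right): (5, 3) facing W
[2] after move(2): (3, 3) facing W
no rival 2-sequence matches.

turn(right), move(2)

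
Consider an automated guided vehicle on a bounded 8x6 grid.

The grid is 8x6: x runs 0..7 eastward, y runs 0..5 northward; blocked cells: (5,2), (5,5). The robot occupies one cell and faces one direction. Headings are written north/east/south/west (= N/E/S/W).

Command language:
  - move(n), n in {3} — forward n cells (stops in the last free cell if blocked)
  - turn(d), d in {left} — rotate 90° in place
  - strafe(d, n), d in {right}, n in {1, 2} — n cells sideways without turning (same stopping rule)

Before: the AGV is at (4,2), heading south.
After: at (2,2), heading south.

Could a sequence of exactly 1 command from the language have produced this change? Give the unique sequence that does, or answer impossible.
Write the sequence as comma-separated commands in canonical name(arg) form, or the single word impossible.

key: still facing S — the one step turns nothing
initial: at (4,2), heading south
1. strafe(right, 2) → at (2,2), heading south
all 4 alternatives checked — unique.

strafe(right, 2)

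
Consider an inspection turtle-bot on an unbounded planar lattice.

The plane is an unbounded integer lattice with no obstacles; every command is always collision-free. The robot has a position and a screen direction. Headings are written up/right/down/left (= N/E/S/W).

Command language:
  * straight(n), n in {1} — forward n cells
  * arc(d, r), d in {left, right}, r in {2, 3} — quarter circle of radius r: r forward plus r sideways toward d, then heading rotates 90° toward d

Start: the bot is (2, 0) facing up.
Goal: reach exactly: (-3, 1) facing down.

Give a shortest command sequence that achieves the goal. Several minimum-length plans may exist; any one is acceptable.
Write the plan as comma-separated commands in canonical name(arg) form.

arc(left, 3), arc(left, 2)

from: (2, 0) facing up
1. arc(left, 3) → (-1, 3) facing left
2. arc(left, 2) → (-3, 1) facing down
nothing shorter than 2 reaches the goal.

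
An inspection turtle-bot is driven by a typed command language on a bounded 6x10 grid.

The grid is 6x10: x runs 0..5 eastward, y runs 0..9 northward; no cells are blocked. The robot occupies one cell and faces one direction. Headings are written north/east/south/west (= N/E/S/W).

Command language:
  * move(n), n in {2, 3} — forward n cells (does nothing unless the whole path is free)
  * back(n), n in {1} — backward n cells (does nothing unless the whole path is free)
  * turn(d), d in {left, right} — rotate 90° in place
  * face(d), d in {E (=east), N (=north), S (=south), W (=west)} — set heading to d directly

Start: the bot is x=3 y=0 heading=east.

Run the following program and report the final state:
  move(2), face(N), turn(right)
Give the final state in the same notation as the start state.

t0: x=3 y=0 heading=east
1. move(2) → x=5 y=0 heading=east
2. face(N) → x=5 y=0 heading=north
3. turn(right) → x=5 y=0 heading=east

x=5 y=0 heading=east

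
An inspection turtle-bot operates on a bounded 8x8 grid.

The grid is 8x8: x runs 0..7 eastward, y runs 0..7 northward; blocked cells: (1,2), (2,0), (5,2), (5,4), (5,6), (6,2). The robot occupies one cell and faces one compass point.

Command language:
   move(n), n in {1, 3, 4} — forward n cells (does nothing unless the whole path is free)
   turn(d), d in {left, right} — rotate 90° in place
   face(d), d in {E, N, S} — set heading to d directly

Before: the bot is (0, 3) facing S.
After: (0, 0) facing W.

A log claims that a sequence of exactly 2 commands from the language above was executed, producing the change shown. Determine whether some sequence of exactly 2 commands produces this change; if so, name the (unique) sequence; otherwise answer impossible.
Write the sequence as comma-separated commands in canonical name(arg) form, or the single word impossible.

move(3), turn(right)

key: running turn(right) before move(3) would end elsewhere — order is forced
from: (0, 3) facing S
t=1 move(3) ⇒ (0, 0) facing S
t=2 turn(right) ⇒ (0, 0) facing W
no rival 2-sequence matches.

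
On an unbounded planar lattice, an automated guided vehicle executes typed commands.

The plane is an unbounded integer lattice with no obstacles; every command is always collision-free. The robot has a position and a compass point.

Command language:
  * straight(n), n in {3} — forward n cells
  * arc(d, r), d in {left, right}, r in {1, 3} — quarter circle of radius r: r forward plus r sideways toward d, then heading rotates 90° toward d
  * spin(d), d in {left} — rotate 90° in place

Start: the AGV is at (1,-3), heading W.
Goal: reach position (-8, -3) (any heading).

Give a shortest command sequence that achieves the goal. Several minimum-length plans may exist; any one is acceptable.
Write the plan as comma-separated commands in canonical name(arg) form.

straight(3), straight(3), straight(3)

start: at (1,-3), heading W
[1] after straight(3): at (-2,-3), heading W
[2] after straight(3): at (-5,-3), heading W
[3] after straight(3): at (-8,-3), heading W
minimal: 3 command(s), checked below 3.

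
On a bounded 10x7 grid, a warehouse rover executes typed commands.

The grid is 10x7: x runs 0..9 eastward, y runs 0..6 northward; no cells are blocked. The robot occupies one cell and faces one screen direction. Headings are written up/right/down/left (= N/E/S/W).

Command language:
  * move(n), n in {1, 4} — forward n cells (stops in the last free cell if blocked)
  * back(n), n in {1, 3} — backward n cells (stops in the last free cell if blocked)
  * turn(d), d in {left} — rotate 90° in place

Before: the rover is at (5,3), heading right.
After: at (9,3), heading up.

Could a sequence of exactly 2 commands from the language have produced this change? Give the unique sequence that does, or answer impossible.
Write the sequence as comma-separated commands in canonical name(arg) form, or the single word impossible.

key: order matters: swapping move(4) and turn(left) lands elsewhere
t0: at (5,3), heading right
step 1 (move(4)): at (9,3), heading right
step 2 (turn(left)): at (9,3), heading up
no rival 2-sequence matches.

move(4), turn(left)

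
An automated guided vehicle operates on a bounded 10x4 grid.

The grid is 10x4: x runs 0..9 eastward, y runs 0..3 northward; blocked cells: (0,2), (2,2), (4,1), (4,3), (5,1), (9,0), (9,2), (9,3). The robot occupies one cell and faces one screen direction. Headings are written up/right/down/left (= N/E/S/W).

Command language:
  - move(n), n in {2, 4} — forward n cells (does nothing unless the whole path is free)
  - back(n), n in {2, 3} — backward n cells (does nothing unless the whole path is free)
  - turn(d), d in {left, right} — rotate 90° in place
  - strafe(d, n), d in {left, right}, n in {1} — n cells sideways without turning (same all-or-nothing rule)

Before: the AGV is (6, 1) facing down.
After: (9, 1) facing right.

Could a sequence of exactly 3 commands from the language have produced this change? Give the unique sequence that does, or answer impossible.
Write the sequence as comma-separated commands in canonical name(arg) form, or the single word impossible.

strafe(left, 1), turn(left), move(2)

key: position moved to (9,1) AND the heading swung to E — translation plus rotation needed
begin: (6, 1) facing down
[1] after strafe(left, 1): (7, 1) facing down
[2] after turn(left): (7, 1) facing right
[3] after move(2): (9, 1) facing right
all 512 alternatives checked — unique.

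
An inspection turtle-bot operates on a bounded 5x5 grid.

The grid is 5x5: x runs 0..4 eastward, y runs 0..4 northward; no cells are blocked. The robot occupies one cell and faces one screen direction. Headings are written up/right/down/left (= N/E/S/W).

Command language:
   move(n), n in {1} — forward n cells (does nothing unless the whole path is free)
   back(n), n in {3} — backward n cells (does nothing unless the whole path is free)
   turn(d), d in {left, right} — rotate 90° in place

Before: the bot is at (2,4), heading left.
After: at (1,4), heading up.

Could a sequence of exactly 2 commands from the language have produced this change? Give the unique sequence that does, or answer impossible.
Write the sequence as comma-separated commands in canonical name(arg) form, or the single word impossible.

key: cell and facing (now N) both changed — the 2 commands mix motion and turning
start: at (2,4), heading left
t=1 move(1) ⇒ at (1,4), heading left
t=2 turn(right) ⇒ at (1,4), heading up
no rival 2-sequence matches.

move(1), turn(right)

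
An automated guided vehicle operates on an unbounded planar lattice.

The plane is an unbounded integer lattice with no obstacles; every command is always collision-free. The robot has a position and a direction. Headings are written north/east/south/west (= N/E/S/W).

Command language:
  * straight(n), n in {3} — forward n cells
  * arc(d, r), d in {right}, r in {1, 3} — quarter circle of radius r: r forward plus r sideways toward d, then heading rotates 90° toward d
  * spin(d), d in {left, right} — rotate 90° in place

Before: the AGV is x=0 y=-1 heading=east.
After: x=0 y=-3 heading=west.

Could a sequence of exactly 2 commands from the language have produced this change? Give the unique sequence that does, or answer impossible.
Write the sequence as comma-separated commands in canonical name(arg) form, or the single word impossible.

key: position moved to (0,-3) AND the heading swung to W — translation plus rotation needed
initial: x=0 y=-1 heading=east
step 1 (arc(right, 1)): x=1 y=-2 heading=south
step 2 (arc(right, 1)): x=0 y=-3 heading=west
no other 2-command option fits: unique.

arc(right, 1), arc(right, 1)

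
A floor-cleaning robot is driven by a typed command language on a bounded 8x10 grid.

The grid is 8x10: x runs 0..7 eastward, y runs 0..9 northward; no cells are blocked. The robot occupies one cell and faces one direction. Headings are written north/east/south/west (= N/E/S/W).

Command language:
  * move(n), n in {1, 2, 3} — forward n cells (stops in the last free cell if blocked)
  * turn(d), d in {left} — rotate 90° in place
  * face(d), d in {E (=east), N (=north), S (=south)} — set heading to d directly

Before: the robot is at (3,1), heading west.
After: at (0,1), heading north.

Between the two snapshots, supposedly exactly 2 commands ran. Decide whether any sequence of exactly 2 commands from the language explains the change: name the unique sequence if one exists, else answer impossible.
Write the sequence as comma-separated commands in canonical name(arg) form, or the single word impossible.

move(3), face(N)

key: position moved to (0,1) AND the heading swung to N — translation plus rotation needed
t0: at (3,1), heading west
[1] after move(3): at (0,1), heading west
[2] after face(N): at (0,1), heading north
uniquely the one of 49 2-step routes that fits.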